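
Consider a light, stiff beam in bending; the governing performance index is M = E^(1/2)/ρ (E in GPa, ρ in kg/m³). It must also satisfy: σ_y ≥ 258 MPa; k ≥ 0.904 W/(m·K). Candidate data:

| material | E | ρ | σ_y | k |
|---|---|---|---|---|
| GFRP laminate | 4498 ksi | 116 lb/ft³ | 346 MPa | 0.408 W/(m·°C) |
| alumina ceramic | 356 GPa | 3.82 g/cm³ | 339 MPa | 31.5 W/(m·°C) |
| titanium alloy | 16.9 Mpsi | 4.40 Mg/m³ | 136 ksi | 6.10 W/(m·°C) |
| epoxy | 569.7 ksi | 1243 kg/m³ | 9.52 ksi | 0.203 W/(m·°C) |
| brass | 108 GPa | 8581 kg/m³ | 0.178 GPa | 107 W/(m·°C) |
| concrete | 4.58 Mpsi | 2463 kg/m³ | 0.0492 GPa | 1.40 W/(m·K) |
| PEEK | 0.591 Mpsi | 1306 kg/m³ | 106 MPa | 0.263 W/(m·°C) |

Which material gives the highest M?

alumina ceramic

Screen on constraints: σ_y ≥ 258 MPa; k ≥ 0.904 W/(m·K). Survivors: alumina ceramic, titanium alloy.
Normalizing units and computing the index:
  alumina ceramic: E = 356.0 GPa, ρ = 3820 kg/m³
  titanium alloy: E = 116.5 GPa, ρ = 4400 kg/m³
  alumina ceramic: M = 4.94×10⁻³
  titanium alloy: M = 2.45×10⁻³
Highest index: alumina ceramic.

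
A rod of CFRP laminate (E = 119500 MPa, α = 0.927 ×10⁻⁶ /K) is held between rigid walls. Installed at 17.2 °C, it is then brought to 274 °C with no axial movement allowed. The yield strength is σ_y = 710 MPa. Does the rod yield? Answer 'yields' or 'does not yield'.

E = 119500 MPa = 119.5 GPa.
ΔT = 256.8 K. Constrained thermal stress σ = E·α·ΔT = 119.5×10³ MPa × 0.927×10⁻⁶ × 256.8 = 28.4 MPa (compressive).
Compare to σ_y = 710 MPa: σ < σ_y, so it does not yield.

does not yield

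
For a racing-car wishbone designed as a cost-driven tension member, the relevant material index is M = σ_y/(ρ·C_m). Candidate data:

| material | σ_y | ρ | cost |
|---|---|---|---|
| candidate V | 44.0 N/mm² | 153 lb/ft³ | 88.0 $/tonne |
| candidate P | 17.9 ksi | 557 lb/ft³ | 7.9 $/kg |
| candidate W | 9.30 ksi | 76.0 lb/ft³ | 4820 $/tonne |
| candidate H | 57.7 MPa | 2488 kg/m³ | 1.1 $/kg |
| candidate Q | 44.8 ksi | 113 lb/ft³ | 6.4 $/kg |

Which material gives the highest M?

Normalizing units and computing the index:
  candidate V: σ_y = 44.00 MPa, ρ = 2451 kg/m³, cost = 0.08800 $/kg
  candidate P: σ_y = 123.4 MPa, ρ = 8922 kg/m³, cost = 7.900 $/kg
  candidate W: σ_y = 64.12 MPa, ρ = 1217 kg/m³, cost = 4.820 $/kg
  candidate H: σ_y = 57.70 MPa, ρ = 2488 kg/m³, cost = 1.100 $/kg
  candidate Q: σ_y = 308.9 MPa, ρ = 1810 kg/m³, cost = 6.400 $/kg
  candidate V: M = 204 kN·m per $
  candidate Q: M = 26.7 kN·m per $
  candidate H: M = 21.1 kN·m per $
  candidate W: M = 10.9 kN·m per $
  candidate P: M = 1.75 kN·m per $
Candidate V has the largest M.

candidate V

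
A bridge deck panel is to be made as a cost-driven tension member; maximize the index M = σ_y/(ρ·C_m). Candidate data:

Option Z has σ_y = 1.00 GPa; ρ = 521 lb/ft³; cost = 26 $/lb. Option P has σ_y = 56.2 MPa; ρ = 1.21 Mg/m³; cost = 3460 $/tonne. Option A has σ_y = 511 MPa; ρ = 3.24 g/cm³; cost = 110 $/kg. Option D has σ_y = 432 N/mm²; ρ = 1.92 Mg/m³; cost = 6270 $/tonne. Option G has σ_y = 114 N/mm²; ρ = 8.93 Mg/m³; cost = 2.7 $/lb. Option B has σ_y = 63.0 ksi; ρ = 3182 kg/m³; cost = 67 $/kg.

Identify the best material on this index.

Normalizing units and computing the index:
  option Z: σ_y = 1000 MPa, ρ = 8346 kg/m³, cost = 57.32 $/kg
  option P: σ_y = 56.20 MPa, ρ = 1210 kg/m³, cost = 3.460 $/kg
  option A: σ_y = 511.0 MPa, ρ = 3240 kg/m³, cost = 110.0 $/kg
  option D: σ_y = 432.0 MPa, ρ = 1920 kg/m³, cost = 6.270 $/kg
  option G: σ_y = 114.0 MPa, ρ = 8930 kg/m³, cost = 5.952 $/kg
  option B: σ_y = 434.4 MPa, ρ = 3182 kg/m³, cost = 67.00 $/kg
  option D: M = 35.9 kN·m per $
  option P: M = 13.4 kN·m per $
  option G: M = 2.14 kN·m per $
  option Z: M = 2.09 kN·m per $
  option B: M = 2.04 kN·m per $
  option A: M = 1.43 kN·m per $
Highest index: option D.

option D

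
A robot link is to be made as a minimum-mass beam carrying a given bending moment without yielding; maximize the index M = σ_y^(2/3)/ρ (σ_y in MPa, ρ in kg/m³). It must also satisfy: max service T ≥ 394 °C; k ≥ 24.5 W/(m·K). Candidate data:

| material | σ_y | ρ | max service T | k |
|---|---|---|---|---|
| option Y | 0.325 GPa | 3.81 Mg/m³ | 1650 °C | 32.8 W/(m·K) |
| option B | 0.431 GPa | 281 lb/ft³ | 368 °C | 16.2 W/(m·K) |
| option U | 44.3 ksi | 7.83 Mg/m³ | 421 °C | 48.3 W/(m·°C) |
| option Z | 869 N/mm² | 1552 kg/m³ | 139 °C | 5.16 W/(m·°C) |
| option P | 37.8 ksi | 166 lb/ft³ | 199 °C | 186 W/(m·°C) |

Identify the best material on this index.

option Y

Screen on constraints: max service T ≥ 394 °C; k ≥ 24.5 W/(m·K). Survivors: option Y, option U.
Normalizing units and computing the index:
  option Y: σ_y = 325.0 MPa, ρ = 3810 kg/m³
  option U: σ_y = 305.4 MPa, ρ = 7830 kg/m³
  option Y: M = 12.4×10⁻³
  option U: M = 5.79×10⁻³
The maximum is for option Y.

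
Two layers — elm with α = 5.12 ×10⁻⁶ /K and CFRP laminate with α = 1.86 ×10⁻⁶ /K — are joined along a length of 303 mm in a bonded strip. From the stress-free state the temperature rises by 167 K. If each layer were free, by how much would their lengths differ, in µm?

165 µm

Δα = |5.12 − 1.86|×10⁻⁶/K = 3.26×10⁻⁶/K.
ΔL_mismatch = Δα·L·ΔT = 3.26×10⁻⁶ × 303.0 mm × 167.0 K = 165 µm.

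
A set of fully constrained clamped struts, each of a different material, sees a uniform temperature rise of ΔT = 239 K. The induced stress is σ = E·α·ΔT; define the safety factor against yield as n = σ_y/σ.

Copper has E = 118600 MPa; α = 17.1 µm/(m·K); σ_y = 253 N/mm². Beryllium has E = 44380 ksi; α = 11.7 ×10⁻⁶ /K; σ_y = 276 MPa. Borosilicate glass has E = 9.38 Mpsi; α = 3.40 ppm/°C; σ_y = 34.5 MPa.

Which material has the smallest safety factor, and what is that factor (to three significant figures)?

With everything in SI (GPa, ×10⁻⁶/K, MPa):
  copper: E = 118.6, α = 17.1, σ_y = 253.0 → σ = 485 MPa, n = 0.522
  beryllium: E = 306.0, α = 11.7, σ_y = 276.0 → σ = 856 MPa, n = 0.323
  borosilicate glass: E = 64.67, α = 3.40, σ_y = 34.50 → σ = 52.6 MPa, n = 0.656
Beryllium has the lowest safety factor, n = 0.323.

beryllium, n = 0.323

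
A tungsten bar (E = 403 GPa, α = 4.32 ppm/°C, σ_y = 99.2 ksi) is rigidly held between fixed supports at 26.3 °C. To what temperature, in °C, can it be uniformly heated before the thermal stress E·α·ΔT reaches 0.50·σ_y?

σ_y = 99.2 ksi = 684.0 MPa.
E·α·ΔT = 342.0 MPa ⇒ ΔT = 342.0 / (403.0×10³ × 4.32×10⁻⁶) = 196.4 K.
T = 26.3 + 196.4 = 222.7 °C.

223 °C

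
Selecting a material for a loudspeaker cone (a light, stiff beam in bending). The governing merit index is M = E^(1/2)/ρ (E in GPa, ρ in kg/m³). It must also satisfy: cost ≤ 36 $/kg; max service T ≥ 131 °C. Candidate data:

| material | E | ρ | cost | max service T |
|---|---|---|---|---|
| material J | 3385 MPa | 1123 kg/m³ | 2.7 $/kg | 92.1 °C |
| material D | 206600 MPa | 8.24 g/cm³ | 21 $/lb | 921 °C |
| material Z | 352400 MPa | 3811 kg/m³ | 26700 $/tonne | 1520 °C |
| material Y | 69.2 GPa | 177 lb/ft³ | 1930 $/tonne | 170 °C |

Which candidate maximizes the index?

Screen on constraints: cost ≤ 36 $/kg; max service T ≥ 131 °C. Survivors: material Z, material Y.
Putting every candidate on a common basis:
  material Z: E = 352.4 GPa, ρ = 3811 kg/m³
  material Y: E = 69.20 GPa, ρ = 2835 kg/m³
  material Z: M = 4.93×10⁻³
  material Y: M = 2.93×10⁻³
Highest index: material Z.

material Z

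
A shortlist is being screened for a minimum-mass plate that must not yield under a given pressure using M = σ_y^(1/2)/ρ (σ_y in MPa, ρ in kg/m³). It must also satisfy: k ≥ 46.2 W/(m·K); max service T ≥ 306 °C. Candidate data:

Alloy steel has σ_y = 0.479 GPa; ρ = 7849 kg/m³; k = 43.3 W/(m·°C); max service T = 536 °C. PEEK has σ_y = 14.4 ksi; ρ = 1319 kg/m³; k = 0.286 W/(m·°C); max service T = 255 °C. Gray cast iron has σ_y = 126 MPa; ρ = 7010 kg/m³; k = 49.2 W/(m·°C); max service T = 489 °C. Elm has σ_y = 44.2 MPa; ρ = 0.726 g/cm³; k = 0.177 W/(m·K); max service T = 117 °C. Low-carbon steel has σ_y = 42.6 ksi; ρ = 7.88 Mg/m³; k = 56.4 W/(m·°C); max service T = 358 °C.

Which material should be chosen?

low-carbon steel

Screen on constraints: k ≥ 46.2 W/(m·K); max service T ≥ 306 °C. Survivors: gray cast iron, low-carbon steel.
Convert each candidate to consistent units, then evaluate M:
  gray cast iron: σ_y = 126.0 MPa, ρ = 7010 kg/m³
  low-carbon steel: σ_y = 293.7 MPa, ρ = 7880 kg/m³
  low-carbon steel: M = 2.17×10⁻³
  gray cast iron: M = 1.60×10⁻³
Low-carbon steel has the largest M.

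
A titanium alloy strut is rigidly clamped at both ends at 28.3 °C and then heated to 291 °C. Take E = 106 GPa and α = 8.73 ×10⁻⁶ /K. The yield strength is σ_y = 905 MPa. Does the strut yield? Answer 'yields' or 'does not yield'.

does not yield

ΔT = 262.7 K. Constrained thermal stress σ = E·α·ΔT = 106.0×10³ MPa × 8.73×10⁻⁶ × 262.7 = 243 MPa (compressive).
Compare to σ_y = 905 MPa: σ < σ_y, so it does not yield.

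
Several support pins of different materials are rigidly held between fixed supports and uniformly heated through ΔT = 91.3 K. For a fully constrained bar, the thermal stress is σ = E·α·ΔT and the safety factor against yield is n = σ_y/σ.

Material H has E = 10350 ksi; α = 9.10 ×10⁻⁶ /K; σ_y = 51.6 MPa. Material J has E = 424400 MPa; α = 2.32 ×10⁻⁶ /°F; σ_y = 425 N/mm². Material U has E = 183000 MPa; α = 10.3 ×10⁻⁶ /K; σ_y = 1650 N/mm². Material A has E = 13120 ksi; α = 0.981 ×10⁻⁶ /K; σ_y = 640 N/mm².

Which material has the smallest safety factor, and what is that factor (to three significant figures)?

material H, n = 0.870

With everything in SI (GPa, ×10⁻⁶/K, MPa):
  material H: E = 71.36, α = 9.10, σ_y = 51.60 → σ = 59.3 MPa, n = 0.870
  material J: E = 424.4, α = 4.18, σ_y = 425.0 → σ = 162 MPa, n = 2.63
  material U: E = 183.0, α = 10.3, σ_y = 1650 → σ = 172 MPa, n = 9.59
  material A: E = 90.46, α = 0.981, σ_y = 640.0 → σ = 8.10 MPa, n = 79.0
Smallest n: material H with n = 0.870.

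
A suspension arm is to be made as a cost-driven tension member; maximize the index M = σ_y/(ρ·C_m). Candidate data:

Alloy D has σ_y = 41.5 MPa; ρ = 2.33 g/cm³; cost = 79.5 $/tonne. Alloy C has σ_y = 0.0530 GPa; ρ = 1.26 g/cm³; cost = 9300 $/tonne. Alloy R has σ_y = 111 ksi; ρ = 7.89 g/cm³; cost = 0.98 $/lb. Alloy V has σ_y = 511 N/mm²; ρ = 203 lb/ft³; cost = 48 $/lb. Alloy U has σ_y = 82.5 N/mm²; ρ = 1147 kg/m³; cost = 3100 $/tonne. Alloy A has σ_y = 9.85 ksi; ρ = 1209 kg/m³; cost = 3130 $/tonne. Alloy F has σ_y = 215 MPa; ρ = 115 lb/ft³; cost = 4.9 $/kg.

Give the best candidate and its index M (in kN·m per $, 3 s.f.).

Putting every candidate on a common basis:
  alloy D: σ_y = 41.50 MPa, ρ = 2330 kg/m³, cost = 0.07950 $/kg
  alloy C: σ_y = 53.00 MPa, ρ = 1260 kg/m³, cost = 9.300 $/kg
  alloy R: σ_y = 765.3 MPa, ρ = 7890 kg/m³, cost = 2.160 $/kg
  alloy V: σ_y = 511.0 MPa, ρ = 3252 kg/m³, cost = 105.8 $/kg
  alloy U: σ_y = 82.50 MPa, ρ = 1147 kg/m³, cost = 3.100 $/kg
  alloy A: σ_y = 67.91 MPa, ρ = 1209 kg/m³, cost = 3.130 $/kg
  alloy F: σ_y = 215.0 MPa, ρ = 1842 kg/m³, cost = 4.900 $/kg
  alloy D: M = 224 kN·m per $
  alloy R: M = 44.9 kN·m per $
  alloy F: M = 23.8 kN·m per $
  alloy U: M = 23.2 kN·m per $
  alloy A: M = 17.9 kN·m per $
  alloy C: M = 4.52 kN·m per $
  alloy V: M = 1.49 kN·m per $
Alloy D ranks first.

alloy D, M = 224 kN·m per $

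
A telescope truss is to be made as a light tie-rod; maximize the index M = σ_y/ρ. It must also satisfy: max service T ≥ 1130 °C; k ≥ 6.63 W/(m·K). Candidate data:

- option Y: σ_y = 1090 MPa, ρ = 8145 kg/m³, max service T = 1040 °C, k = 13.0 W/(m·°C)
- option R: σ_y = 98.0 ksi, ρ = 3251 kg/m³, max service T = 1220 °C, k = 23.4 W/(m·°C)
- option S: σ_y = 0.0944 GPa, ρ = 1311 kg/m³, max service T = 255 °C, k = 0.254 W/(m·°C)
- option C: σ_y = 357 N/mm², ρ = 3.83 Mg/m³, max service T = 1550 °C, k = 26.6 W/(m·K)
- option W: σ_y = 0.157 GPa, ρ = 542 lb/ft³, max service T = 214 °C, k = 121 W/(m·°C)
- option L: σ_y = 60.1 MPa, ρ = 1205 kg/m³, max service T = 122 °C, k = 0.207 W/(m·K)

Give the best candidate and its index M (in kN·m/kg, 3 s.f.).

Screen on constraints: max service T ≥ 1130 °C; k ≥ 6.63 W/(m·K). Survivors: option R, option C.
In SI units:
  option R: σ_y = 675.7 MPa, ρ = 3251 kg/m³
  option C: σ_y = 357.0 MPa, ρ = 3830 kg/m³
  option R: M = 208 kN·m/kg
  option C: M = 93.2 kN·m/kg
Option R ranks first.

option R, M = 208 kN·m/kg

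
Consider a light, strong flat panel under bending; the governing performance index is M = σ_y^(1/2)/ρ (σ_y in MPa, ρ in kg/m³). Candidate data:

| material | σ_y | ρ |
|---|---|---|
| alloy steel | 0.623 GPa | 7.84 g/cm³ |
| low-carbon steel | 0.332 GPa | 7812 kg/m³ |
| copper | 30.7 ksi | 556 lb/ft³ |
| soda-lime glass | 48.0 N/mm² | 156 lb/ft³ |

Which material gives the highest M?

alloy steel

Putting every candidate on a common basis:
  alloy steel: σ_y = 623.0 MPa, ρ = 7840 kg/m³
  low-carbon steel: σ_y = 332.0 MPa, ρ = 7812 kg/m³
  copper: σ_y = 211.7 MPa, ρ = 8906 kg/m³
  soda-lime glass: σ_y = 48.00 MPa, ρ = 2499 kg/m³
  alloy steel: M = 3.18×10⁻³
  soda-lime glass: M = 2.77×10⁻³
  low-carbon steel: M = 2.33×10⁻³
  copper: M = 1.63×10⁻³
Alloy steel ranks first.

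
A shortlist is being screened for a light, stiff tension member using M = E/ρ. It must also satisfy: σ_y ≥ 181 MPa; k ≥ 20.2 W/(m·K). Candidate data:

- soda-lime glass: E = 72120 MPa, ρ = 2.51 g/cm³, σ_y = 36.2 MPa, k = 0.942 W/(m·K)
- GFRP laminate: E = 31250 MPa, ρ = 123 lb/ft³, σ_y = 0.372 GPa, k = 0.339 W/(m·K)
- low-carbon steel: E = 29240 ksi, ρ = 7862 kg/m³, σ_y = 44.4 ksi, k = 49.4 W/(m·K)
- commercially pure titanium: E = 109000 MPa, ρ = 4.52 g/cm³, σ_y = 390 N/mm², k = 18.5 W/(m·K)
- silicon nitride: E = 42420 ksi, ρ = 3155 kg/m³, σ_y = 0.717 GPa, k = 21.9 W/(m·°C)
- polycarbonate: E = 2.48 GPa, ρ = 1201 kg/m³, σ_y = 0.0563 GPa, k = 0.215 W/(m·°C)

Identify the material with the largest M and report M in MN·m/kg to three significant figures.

Screen on constraints: σ_y ≥ 181 MPa; k ≥ 20.2 W/(m·K). Survivors: low-carbon steel, silicon nitride.
Putting every candidate on a common basis:
  low-carbon steel: E = 201.6 GPa, ρ = 7862 kg/m³
  silicon nitride: E = 292.5 GPa, ρ = 3155 kg/m³
  silicon nitride: M = 92.7 MN·m/kg
  low-carbon steel: M = 25.6 MN·m/kg
Silicon nitride ranks first.

silicon nitride, M = 92.7 MN·m/kg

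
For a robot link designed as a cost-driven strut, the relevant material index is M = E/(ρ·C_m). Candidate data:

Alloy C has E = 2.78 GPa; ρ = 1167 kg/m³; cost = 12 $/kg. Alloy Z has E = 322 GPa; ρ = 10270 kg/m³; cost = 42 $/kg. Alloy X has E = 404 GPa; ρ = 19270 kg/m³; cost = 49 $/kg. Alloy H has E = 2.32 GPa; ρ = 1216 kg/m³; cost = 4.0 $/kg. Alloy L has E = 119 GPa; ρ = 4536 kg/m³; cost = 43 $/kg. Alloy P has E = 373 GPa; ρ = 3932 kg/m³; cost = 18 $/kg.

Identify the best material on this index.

alloy P

Evaluate M for each candidate:
  alloy P: M = 5.27 MN·m per $
  alloy Z: M = 0.747 MN·m per $
  alloy L: M = 0.610 MN·m per $
  alloy H: M = 0.477 MN·m per $
  alloy X: M = 0.428 MN·m per $
  alloy C: M = 0.199 MN·m per $
Highest index: alloy P.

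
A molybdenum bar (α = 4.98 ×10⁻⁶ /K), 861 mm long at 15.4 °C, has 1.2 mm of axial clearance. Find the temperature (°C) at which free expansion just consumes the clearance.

α·L₀·ΔT = 1.2 mm ⇒ ΔT = 1.2 / (4.98×10⁻⁶ × 861.0) = 279.9 K.
T = 15.4 + 279.9 = 295.3 °C.

295 °C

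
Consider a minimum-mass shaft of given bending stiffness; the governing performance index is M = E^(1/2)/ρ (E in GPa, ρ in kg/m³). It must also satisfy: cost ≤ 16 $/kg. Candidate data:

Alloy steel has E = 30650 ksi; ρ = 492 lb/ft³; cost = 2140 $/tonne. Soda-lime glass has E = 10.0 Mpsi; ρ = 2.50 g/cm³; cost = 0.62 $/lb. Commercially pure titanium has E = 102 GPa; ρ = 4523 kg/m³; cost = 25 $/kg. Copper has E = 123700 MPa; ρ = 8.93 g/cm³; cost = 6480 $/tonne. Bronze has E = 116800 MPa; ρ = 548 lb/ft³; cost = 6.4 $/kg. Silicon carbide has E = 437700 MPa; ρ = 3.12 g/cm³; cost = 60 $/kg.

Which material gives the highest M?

soda-lime glass

Screen on constraints: cost ≤ 16 $/kg. Survivors: alloy steel, soda-lime glass, copper, bronze.
Putting every candidate on a common basis:
  alloy steel: E = 211.3 GPa, ρ = 7881 kg/m³
  soda-lime glass: E = 68.95 GPa, ρ = 2500 kg/m³
  copper: E = 123.7 GPa, ρ = 8930 kg/m³
  bronze: E = 116.8 GPa, ρ = 8778 kg/m³
  soda-lime glass: M = 3.32×10⁻³
  alloy steel: M = 1.84×10⁻³
  copper: M = 1.25×10⁻³
  bronze: M = 1.23×10⁻³
Highest index: soda-lime glass.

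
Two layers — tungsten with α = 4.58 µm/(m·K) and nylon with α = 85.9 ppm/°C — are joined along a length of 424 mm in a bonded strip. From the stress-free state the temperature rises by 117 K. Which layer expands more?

nylon

α(tungsten) = 4.58×10⁻⁶/K vs α(nylon) = 85.9×10⁻⁶/K.
Higher α expands more for the same ΔT: nylon.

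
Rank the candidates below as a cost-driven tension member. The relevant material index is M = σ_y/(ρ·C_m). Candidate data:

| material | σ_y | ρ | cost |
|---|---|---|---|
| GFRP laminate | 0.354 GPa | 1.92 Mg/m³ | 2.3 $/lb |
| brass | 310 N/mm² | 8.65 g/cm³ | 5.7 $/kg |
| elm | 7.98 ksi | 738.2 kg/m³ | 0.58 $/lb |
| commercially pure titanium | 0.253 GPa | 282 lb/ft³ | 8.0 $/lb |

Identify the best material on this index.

In SI units:
  GFRP laminate: σ_y = 354.0 MPa, ρ = 1920 kg/m³, cost = 5.071 $/kg
  brass: σ_y = 310.0 MPa, ρ = 8650 kg/m³, cost = 5.700 $/kg
  elm: σ_y = 55.02 MPa, ρ = 738.2 kg/m³, cost = 1.279 $/kg
  commercially pure titanium: σ_y = 253.0 MPa, ρ = 4517 kg/m³, cost = 17.64 $/kg
  elm: M = 58.3 kN·m per $
  GFRP laminate: M = 36.4 kN·m per $
  brass: M = 6.29 kN·m per $
  commercially pure titanium: M = 3.18 kN·m per $
Elm has the largest M.

elm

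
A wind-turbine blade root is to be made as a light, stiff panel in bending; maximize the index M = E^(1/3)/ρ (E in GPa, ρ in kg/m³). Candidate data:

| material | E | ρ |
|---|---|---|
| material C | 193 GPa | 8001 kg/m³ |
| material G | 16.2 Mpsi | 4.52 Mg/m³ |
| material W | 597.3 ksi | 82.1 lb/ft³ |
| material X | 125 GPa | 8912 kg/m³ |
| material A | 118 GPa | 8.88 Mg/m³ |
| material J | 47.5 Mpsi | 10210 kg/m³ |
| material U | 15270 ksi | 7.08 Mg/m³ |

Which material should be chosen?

material W

After converting to SI:
  material C: E = 193.0 GPa, ρ = 8001 kg/m³
  material G: E = 111.7 GPa, ρ = 4520 kg/m³
  material W: E = 4.118 GPa, ρ = 1315 kg/m³
  material X: E = 125.0 GPa, ρ = 8912 kg/m³
  material A: E = 118.0 GPa, ρ = 8880 kg/m³
  material J: E = 327.5 GPa, ρ = 10210 kg/m³
  material U: E = 105.3 GPa, ρ = 7080 kg/m³
  material W: M = 1.22×10⁻³
  material G: M = 1.07×10⁻³
  material C: M = 0.722×10⁻³
  material J: M = 0.675×10⁻³
  material U: M = 0.667×10⁻³
  material X: M = 0.561×10⁻³
  material A: M = 0.552×10⁻³
Material W has the largest M.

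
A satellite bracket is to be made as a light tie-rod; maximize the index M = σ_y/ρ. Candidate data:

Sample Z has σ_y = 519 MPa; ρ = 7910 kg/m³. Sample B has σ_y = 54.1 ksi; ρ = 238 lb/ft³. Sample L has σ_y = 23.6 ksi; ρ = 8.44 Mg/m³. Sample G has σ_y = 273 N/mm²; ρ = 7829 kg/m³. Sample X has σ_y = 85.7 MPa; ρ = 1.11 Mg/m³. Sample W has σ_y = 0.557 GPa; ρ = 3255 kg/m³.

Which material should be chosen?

Putting every candidate on a common basis:
  sample Z: σ_y = 519.0 MPa, ρ = 7910 kg/m³
  sample B: σ_y = 373.0 MPa, ρ = 3812 kg/m³
  sample L: σ_y = 162.7 MPa, ρ = 8440 kg/m³
  sample G: σ_y = 273.0 MPa, ρ = 7829 kg/m³
  sample X: σ_y = 85.70 MPa, ρ = 1110 kg/m³
  sample W: σ_y = 557.0 MPa, ρ = 3255 kg/m³
  sample W: M = 171 kN·m/kg
  sample B: M = 97.8 kN·m/kg
  sample X: M = 77.2 kN·m/kg
  sample Z: M = 65.6 kN·m/kg
  sample G: M = 34.9 kN·m/kg
  sample L: M = 19.3 kN·m/kg
Sample W ranks first.

sample W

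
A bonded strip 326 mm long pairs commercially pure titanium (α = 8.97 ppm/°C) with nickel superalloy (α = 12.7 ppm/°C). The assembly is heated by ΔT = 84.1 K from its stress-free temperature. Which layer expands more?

α(commercially pure titanium) = 8.97×10⁻⁶/K vs α(nickel superalloy) = 12.7×10⁻⁶/K.
Higher α expands more for the same ΔT: nickel superalloy.

nickel superalloy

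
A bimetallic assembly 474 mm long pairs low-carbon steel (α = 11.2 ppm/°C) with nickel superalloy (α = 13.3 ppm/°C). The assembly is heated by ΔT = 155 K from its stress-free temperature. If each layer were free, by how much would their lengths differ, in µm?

154 µm

Δα = |11.2 − 13.3|×10⁻⁶/K = 2.10×10⁻⁶/K.
ΔL_mismatch = Δα·L·ΔT = 2.10×10⁻⁶ × 474.0 mm × 155.0 K = 154 µm.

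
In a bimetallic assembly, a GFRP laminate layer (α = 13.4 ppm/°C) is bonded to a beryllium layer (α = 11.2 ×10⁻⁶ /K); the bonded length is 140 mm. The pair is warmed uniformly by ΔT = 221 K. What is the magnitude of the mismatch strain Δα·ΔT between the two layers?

4.86×10⁻⁴

Δα = |13.4 − 11.2|×10⁻⁶/K = 2.20×10⁻⁶/K.
Mismatch strain = Δα·ΔT = 2.20×10⁻⁶ × 221.0 = 4.86×10⁻⁴.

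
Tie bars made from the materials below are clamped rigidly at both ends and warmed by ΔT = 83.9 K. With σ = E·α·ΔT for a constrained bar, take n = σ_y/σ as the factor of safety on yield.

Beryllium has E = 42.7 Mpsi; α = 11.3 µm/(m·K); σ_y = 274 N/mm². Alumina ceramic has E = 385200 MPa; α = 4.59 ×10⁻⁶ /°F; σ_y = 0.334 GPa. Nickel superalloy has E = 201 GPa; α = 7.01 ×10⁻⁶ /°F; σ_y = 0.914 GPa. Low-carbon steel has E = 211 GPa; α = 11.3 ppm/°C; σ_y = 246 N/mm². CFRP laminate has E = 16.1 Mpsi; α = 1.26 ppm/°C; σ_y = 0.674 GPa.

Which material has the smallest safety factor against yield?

With everything in SI (GPa, ×10⁻⁶/K, MPa):
  beryllium: E = 294.4, α = 11.3, σ_y = 274.0 → σ = 279 MPa, n = 0.982
  alumina ceramic: E = 385.2, α = 8.26, σ_y = 334.0 → σ = 267 MPa, n = 1.25
  nickel superalloy: E = 201.0, α = 12.6, σ_y = 914.0 → σ = 213 MPa, n = 4.30
  low-carbon steel: E = 211.0, α = 11.3, σ_y = 246.0 → σ = 200 MPa, n = 1.23
  CFRP laminate: E = 111.0, α = 1.26, σ_y = 674.0 → σ = 11.7 MPa, n = 57.4
The minimum is beryllium at n = 0.982.

beryllium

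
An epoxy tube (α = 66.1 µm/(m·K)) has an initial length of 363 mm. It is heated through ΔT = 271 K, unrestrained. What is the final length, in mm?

ΔL = α·L₀·ΔT = 66.1×10⁻⁶ × 363 mm × 271.0 K = 6.50 mm.
L = L₀ + ΔL = 363 + 6.50 = 369.50 mm.

369.50 mm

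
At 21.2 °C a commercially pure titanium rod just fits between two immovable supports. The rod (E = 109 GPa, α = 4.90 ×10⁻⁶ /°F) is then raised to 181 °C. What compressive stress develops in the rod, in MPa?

154 MPa

α = 4.90×10⁻⁶/°F × 9/5 = 8.82×10⁻⁶/K.
ΔT = 159.8 K. Constrained thermal stress σ = E·α·ΔT = 109.0×10³ MPa × 8.82×10⁻⁶ × 159.8 = 154 MPa (compressive).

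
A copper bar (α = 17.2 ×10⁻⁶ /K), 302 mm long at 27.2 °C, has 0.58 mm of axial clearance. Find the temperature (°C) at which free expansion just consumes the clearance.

139 °C

α·L₀·ΔT = 0.58 mm ⇒ ΔT = 0.58 / (17.2×10⁻⁶ × 302.0) = 111.7 K.
T = 27.2 + 111.7 = 138.9 °C.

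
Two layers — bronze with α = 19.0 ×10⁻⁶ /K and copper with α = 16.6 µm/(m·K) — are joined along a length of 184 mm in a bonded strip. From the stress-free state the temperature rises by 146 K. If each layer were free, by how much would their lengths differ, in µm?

64.5 µm

Δα = |19.0 − 16.6|×10⁻⁶/K = 2.40×10⁻⁶/K.
ΔL_mismatch = Δα·L·ΔT = 2.40×10⁻⁶ × 184.0 mm × 146.0 K = 64.5 µm.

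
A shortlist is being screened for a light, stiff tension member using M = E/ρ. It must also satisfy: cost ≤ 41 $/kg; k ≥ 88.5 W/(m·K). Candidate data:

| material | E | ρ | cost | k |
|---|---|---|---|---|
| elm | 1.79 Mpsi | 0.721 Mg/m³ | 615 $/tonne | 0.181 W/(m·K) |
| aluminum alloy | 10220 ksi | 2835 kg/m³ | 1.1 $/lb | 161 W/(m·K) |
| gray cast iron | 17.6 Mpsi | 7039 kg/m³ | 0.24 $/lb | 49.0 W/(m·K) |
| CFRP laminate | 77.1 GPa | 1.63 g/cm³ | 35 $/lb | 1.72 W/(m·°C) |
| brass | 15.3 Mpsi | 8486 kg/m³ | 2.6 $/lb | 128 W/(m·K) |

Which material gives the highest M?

Screen on constraints: cost ≤ 41 $/kg; k ≥ 88.5 W/(m·K). Survivors: aluminum alloy, brass.
Normalizing units and computing the index:
  aluminum alloy: E = 70.46 GPa, ρ = 2835 kg/m³
  brass: E = 105.5 GPa, ρ = 8486 kg/m³
  aluminum alloy: M = 24.9 MN·m/kg
  brass: M = 12.4 MN·m/kg
Aluminum alloy has the largest M.

aluminum alloy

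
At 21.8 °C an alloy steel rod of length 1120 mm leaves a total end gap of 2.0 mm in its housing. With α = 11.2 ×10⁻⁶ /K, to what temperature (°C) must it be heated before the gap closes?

181 °C

α·L₀·ΔT = 2.0 mm ⇒ ΔT = 2.0 / (11.2×10⁻⁶ × 1120.0) = 159.4 K.
T = 21.8 + 159.4 = 181.2 °C.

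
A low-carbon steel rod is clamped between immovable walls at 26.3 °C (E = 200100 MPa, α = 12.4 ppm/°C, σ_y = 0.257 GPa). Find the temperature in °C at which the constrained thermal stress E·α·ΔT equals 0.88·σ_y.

117 °C

E = 200100 MPa = 200.1 GPa.
σ_y = 0.257 GPa = 257.0 MPa.
E·α·ΔT = 226.2 MPa ⇒ ΔT = 226.2 / (200.1×10³ × 12.4×10⁻⁶) = 91.15 K.
T = 26.3 + 91.15 = 117.4 °C.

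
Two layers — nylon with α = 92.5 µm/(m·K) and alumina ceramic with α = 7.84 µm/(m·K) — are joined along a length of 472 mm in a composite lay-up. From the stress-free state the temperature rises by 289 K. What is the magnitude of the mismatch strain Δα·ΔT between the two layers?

0.0245

Δα = |92.5 − 7.84|×10⁻⁶/K = 84.7×10⁻⁶/K.
Mismatch strain = Δα·ΔT = 84.7×10⁻⁶ × 289.0 = 0.0245.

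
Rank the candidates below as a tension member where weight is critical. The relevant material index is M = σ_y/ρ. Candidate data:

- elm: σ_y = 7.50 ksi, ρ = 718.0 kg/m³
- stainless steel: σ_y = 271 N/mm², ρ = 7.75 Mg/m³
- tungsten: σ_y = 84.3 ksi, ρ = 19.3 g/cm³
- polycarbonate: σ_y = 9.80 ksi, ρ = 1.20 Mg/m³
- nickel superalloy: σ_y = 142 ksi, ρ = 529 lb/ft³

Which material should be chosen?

nickel superalloy

Putting every candidate on a common basis:
  elm: σ_y = 51.71 MPa, ρ = 718.0 kg/m³
  stainless steel: σ_y = 271.0 MPa, ρ = 7750 kg/m³
  tungsten: σ_y = 581.2 MPa, ρ = 19300 kg/m³
  polycarbonate: σ_y = 67.57 MPa, ρ = 1200 kg/m³
  nickel superalloy: σ_y = 979.1 MPa, ρ = 8474 kg/m³
  nickel superalloy: M = 116 kN·m/kg
  elm: M = 72.0 kN·m/kg
  polycarbonate: M = 56.3 kN·m/kg
  stainless steel: M = 35.0 kN·m/kg
  tungsten: M = 30.1 kN·m/kg
Nickel superalloy ranks first.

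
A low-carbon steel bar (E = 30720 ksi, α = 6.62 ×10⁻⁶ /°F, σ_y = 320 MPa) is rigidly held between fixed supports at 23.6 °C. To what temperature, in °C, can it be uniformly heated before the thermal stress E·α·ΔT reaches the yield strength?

E = 30720 ksi = 211.8 GPa.
α = 6.62×10⁻⁶/°F × 9/5 = 11.9×10⁻⁶/K.
E·α·ΔT = 320.0 MPa ⇒ ΔT = 320.0 / (211.8×10³ × 11.9×10⁻⁶) = 126.8 K.
T = 23.6 + 126.8 = 150.4 °C.

150 °C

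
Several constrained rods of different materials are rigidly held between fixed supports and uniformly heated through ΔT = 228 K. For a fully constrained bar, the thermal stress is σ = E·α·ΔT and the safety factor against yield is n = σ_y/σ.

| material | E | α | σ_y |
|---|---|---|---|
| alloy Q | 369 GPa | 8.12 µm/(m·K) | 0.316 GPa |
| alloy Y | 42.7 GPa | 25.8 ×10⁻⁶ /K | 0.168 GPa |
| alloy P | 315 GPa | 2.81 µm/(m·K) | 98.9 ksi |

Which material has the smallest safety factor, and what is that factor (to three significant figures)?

alloy Q, n = 0.463

In consistent units (E in GPa, α in ×10⁻⁶/K, σ_y in MPa):
  alloy Q: E = 369.0, α = 8.12, σ_y = 316.0 → σ = 683 MPa, n = 0.463
  alloy Y: E = 42.70, α = 25.8, σ_y = 168.0 → σ = 251 MPa, n = 0.669
  alloy P: E = 315.0, α = 2.81, σ_y = 681.9 → σ = 202 MPa, n = 3.38
The minimum is alloy Q at n = 0.463.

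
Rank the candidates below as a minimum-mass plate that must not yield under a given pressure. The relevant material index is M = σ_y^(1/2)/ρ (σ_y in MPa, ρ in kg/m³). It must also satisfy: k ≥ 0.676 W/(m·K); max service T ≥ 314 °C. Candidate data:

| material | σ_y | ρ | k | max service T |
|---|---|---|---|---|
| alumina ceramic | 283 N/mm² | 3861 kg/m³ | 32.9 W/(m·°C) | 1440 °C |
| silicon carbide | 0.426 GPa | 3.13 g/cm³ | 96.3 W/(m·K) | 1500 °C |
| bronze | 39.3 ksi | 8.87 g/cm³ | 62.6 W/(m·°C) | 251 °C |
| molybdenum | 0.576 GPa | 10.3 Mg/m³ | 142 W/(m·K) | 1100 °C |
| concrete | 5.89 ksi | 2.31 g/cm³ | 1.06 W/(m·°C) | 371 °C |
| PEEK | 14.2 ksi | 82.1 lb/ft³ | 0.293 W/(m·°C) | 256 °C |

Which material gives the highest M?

silicon carbide

Screen on constraints: k ≥ 0.676 W/(m·K); max service T ≥ 314 °C. Survivors: alumina ceramic, silicon carbide, molybdenum, concrete.
Normalizing units and computing the index:
  alumina ceramic: σ_y = 283.0 MPa, ρ = 3861 kg/m³
  silicon carbide: σ_y = 426.0 MPa, ρ = 3130 kg/m³
  molybdenum: σ_y = 576.0 MPa, ρ = 10300 kg/m³
  concrete: σ_y = 40.61 MPa, ρ = 2310 kg/m³
  silicon carbide: M = 6.59×10⁻³
  alumina ceramic: M = 4.36×10⁻³
  concrete: M = 2.76×10⁻³
  molybdenum: M = 2.33×10⁻³
Silicon carbide ranks first.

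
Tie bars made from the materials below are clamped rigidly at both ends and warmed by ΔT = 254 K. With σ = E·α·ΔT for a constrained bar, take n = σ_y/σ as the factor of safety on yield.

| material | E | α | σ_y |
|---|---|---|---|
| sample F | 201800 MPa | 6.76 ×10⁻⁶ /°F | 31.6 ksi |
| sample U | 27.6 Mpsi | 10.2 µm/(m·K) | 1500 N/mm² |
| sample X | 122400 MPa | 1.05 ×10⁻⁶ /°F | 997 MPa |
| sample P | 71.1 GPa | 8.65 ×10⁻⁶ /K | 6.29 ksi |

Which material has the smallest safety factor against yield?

sample P

Converting E to GPa, α to ×10⁻⁶/K, σ_y to MPa, then σ and n for each:
  sample F: E = 201.8, α = 12.2, σ_y = 217.9 → σ = 624 MPa, n = 0.349
  sample U: E = 190.3, α = 10.2, σ_y = 1500 → σ = 493 MPa, n = 3.04
  sample X: E = 122.4, α = 1.89, σ_y = 997.0 → σ = 58.8 MPa, n = 17.0
  sample P: E = 71.10, α = 8.65, σ_y = 43.37 → σ = 156 MPa, n = 0.278
Smallest n: sample P with n = 0.278.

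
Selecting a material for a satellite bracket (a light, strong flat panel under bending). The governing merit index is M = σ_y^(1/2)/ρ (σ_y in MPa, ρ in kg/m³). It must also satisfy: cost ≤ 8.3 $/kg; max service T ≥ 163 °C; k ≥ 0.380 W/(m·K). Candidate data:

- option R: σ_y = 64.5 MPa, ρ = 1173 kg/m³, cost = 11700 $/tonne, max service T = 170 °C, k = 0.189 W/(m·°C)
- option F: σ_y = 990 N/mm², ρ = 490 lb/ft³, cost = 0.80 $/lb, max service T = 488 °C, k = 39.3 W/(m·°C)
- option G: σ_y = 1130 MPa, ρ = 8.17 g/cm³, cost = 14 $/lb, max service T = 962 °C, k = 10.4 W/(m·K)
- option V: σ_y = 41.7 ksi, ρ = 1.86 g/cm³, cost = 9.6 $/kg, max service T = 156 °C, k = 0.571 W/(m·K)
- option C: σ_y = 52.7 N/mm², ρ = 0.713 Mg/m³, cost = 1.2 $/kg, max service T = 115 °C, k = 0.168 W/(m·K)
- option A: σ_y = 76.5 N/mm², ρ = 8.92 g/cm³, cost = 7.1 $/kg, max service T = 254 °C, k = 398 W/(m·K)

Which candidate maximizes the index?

option F

Screen on constraints: cost ≤ 8.3 $/kg; max service T ≥ 163 °C; k ≥ 0.380 W/(m·K). Survivors: option F, option A.
In SI units:
  option F: σ_y = 990.0 MPa, ρ = 7849 kg/m³
  option A: σ_y = 76.50 MPa, ρ = 8920 kg/m³
  option F: M = 4.01×10⁻³
  option A: M = 0.981×10⁻³
Option F has the largest M.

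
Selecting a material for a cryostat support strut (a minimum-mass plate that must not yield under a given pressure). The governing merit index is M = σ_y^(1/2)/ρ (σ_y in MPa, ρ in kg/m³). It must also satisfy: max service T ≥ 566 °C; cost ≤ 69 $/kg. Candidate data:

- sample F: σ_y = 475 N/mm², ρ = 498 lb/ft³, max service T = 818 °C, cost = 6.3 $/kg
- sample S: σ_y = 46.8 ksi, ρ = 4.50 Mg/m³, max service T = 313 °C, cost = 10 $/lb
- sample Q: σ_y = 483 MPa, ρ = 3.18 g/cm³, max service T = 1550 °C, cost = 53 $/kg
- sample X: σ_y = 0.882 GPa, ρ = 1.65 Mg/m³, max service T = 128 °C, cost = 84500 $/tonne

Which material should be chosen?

sample Q

Screen on constraints: max service T ≥ 566 °C; cost ≤ 69 $/kg. Survivors: sample F, sample Q.
In SI units:
  sample F: σ_y = 475.0 MPa, ρ = 7977 kg/m³
  sample Q: σ_y = 483.0 MPa, ρ = 3180 kg/m³
  sample Q: M = 6.91×10⁻³
  sample F: M = 2.73×10⁻³
Sample Q has the largest M.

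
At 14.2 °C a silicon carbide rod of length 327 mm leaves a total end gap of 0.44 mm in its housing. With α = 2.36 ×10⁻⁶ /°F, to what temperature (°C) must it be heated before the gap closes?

331 °C

α = 2.36×10⁻⁶/°F × 9/5 = 4.25×10⁻⁶/K.
α·L₀·ΔT = 0.44 mm ⇒ ΔT = 0.44 / (4.25×10⁻⁶ × 327.0) = 316.8 K.
T = 14.2 + 316.8 = 331.0 °C.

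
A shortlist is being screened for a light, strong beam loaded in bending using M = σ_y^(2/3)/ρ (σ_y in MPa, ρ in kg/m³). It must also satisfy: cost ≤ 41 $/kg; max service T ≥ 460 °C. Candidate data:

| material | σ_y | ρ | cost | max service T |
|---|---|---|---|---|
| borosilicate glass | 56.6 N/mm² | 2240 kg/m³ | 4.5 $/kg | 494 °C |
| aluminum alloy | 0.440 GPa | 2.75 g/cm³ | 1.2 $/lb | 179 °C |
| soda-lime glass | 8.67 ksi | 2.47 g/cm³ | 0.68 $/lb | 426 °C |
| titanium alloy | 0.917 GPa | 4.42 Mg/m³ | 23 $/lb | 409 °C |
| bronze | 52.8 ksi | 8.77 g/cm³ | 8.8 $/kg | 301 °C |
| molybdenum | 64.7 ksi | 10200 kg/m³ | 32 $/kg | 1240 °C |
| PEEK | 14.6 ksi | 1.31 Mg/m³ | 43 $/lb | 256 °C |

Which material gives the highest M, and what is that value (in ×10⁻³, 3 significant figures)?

Screen on constraints: cost ≤ 41 $/kg; max service T ≥ 460 °C. Survivors: borosilicate glass, molybdenum.
In SI units:
  borosilicate glass: σ_y = 56.60 MPa, ρ = 2240 kg/m³
  molybdenum: σ_y = 446.1 MPa, ρ = 10200 kg/m³
  borosilicate glass: M = 6.58×10⁻³
  molybdenum: M = 5.72×10⁻³
Highest index: borosilicate glass.

borosilicate glass, M = 6.58×10⁻³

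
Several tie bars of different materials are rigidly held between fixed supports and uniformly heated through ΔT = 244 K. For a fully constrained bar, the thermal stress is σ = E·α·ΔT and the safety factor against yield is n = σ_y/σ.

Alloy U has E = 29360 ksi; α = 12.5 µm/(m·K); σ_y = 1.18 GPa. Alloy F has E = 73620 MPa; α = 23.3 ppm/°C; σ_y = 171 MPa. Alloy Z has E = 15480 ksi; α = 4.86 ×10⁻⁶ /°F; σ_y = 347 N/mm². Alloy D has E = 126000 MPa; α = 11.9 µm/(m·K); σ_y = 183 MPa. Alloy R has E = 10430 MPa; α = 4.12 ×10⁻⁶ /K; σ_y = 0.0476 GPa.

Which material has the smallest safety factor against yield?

With everything in SI (GPa, ×10⁻⁶/K, MPa):
  alloy U: E = 202.4, α = 12.5, σ_y = 1180 → σ = 617 MPa, n = 1.91
  alloy F: E = 73.62, α = 23.3, σ_y = 171.0 → σ = 419 MPa, n = 0.409
  alloy Z: E = 106.7, α = 8.75, σ_y = 347.0 → σ = 228 MPa, n = 1.52
  alloy D: E = 126.0, α = 11.9, σ_y = 183.0 → σ = 366 MPa, n = 0.500
  alloy R: E = 10.43, α = 4.12, σ_y = 47.60 → σ = 10.5 MPa, n = 4.54
The minimum is alloy F at n = 0.409.

alloy F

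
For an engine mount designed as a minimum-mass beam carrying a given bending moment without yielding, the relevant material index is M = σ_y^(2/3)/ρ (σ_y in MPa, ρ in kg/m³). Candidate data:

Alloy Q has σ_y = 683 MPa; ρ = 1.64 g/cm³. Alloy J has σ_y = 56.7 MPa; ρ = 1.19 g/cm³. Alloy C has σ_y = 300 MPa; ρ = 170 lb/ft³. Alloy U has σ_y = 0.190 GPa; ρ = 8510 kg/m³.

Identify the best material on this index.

alloy Q

After converting to SI:
  alloy Q: σ_y = 683.0 MPa, ρ = 1640 kg/m³
  alloy J: σ_y = 56.70 MPa, ρ = 1190 kg/m³
  alloy C: σ_y = 300.0 MPa, ρ = 2723 kg/m³
  alloy U: σ_y = 190.0 MPa, ρ = 8510 kg/m³
  alloy Q: M = 47.3×10⁻³
  alloy C: M = 16.5×10⁻³
  alloy J: M = 12.4×10⁻³
  alloy U: M = 3.88×10⁻³
Highest index: alloy Q.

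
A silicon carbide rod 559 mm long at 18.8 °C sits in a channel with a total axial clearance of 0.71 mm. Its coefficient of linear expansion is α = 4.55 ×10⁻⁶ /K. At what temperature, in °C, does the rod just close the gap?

α·L₀·ΔT = 0.71 mm ⇒ ΔT = 0.71 / (4.55×10⁻⁶ × 559.0) = 279.1 K.
T = 18.8 + 279.1 = 297.9 °C.

298 °C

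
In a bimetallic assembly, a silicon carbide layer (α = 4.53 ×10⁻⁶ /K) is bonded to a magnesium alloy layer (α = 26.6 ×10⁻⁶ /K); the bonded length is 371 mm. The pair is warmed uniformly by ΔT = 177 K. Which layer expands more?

α(silicon carbide) = 4.53×10⁻⁶/K vs α(magnesium alloy) = 26.6×10⁻⁶/K.
Higher α expands more for the same ΔT: magnesium alloy.

magnesium alloy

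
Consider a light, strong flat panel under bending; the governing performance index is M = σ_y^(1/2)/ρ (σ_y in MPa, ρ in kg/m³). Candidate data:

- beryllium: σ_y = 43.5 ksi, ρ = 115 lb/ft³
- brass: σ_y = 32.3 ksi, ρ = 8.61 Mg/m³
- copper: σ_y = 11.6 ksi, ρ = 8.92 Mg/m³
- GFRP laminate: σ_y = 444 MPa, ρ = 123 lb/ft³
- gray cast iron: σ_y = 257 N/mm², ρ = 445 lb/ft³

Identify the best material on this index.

Putting every candidate on a common basis:
  beryllium: σ_y = 299.9 MPa, ρ = 1842 kg/m³
  brass: σ_y = 222.7 MPa, ρ = 8610 kg/m³
  copper: σ_y = 79.98 MPa, ρ = 8920 kg/m³
  GFRP laminate: σ_y = 444.0 MPa, ρ = 1970 kg/m³
  gray cast iron: σ_y = 257.0 MPa, ρ = 7128 kg/m³
  GFRP laminate: M = 10.7×10⁻³
  beryllium: M = 9.40×10⁻³
  gray cast iron: M = 2.25×10⁻³
  brass: M = 1.73×10⁻³
  copper: M = 1.00×10⁻³
The maximum is for GFRP laminate.

GFRP laminate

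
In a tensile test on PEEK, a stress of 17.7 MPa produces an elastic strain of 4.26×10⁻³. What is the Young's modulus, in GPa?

4.15 GPa

E = σ/ε = 17.7 MPa / 4.26×10⁻³ = 4155 MPa = 4.15 GPa.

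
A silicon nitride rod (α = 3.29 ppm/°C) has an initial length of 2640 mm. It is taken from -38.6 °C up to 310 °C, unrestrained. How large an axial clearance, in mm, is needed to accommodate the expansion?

3.03 mm

ΔT = 310 − (-38.6) = 348.6 K.
ΔL = α·L₀·ΔT = 3.29×10⁻⁶ × 2640 mm × 348.6 K = 3.03 mm.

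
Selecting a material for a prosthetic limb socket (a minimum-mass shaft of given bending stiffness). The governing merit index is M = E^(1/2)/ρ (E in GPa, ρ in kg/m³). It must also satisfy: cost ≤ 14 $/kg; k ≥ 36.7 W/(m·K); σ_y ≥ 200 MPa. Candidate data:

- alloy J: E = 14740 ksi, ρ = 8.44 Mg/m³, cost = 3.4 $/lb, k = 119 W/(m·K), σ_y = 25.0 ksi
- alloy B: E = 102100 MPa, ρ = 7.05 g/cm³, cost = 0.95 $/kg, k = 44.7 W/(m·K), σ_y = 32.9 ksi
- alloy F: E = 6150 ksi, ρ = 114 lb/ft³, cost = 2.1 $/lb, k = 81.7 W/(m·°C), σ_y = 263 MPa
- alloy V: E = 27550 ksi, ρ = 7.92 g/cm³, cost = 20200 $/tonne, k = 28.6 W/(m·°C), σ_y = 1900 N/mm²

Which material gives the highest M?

alloy F

Screen on constraints: cost ≤ 14 $/kg; k ≥ 36.7 W/(m·K); σ_y ≥ 200 MPa. Survivors: alloy B, alloy F.
Putting every candidate on a common basis:
  alloy B: E = 102.1 GPa, ρ = 7050 kg/m³
  alloy F: E = 42.40 GPa, ρ = 1826 kg/m³
  alloy F: M = 3.57×10⁻³
  alloy B: M = 1.43×10⁻³
Alloy F ranks first.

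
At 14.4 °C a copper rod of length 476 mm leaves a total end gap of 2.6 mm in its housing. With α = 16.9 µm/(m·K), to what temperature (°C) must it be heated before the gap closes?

α·L₀·ΔT = 2.6 mm ⇒ ΔT = 2.6 / (16.9×10⁻⁶ × 476.0) = 323.2 K.
T = 14.4 + 323.2 = 337.6 °C.

338 °C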